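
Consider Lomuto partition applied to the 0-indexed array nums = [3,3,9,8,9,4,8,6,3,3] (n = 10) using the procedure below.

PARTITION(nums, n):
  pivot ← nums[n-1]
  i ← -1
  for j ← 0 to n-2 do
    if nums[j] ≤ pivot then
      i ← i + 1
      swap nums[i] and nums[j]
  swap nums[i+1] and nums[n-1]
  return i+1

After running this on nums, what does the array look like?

[3,3,3,3,9,4,8,6,9,8]

pivot = nums[9] = 3; i = -1
j=0: nums[0]=3 ≤ 3 → i=0, swap nums[0],nums[0] (no change) → [3,3,9,8,9,4,8,6,3,3]
j=1: nums[1]=3 ≤ 3 → i=1, swap nums[1],nums[1] (no change) → [3,3,9,8,9,4,8,6,3,3]
j=2: nums[2]=9 > 3 → no swap
j=3: nums[3]=8 > 3 → no swap
j=4: nums[4]=9 > 3 → no swap
j=5: nums[5]=4 > 3 → no swap
j=6: nums[6]=8 > 3 → no swap
j=7: nums[7]=6 > 3 → no swap
j=8: nums[8]=3 ≤ 3 → i=2, swap nums[2],nums[8] → [3,3,3,8,9,4,8,6,9,3]
final swap nums[3],nums[9] → [3,3,3,3,9,4,8,6,9,8]; return 3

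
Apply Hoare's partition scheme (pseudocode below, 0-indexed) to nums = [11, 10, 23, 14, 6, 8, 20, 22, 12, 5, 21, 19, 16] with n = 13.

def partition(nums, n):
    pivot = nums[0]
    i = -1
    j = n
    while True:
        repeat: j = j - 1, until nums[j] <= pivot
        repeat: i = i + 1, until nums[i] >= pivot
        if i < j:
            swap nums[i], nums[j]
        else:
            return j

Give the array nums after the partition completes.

[5, 10, 8, 6, 14, 23, 20, 22, 12, 11, 21, 19, 16]

pivot=11
j stops at 9 (5), i stops at 0 (11); swap ⇒ [5, 10, 23, 14, 6, 8, 20, 22, 12, 11, 21, 19, 16]
j stops at 5 (8), i stops at 2 (23); swap ⇒ [5, 10, 8, 14, 6, 23, 20, 22, 12, 11, 21, 19, 16]
j stops at 4 (6), i stops at 3 (14); swap ⇒ [5, 10, 8, 6, 14, 23, 20, 22, 12, 11, 21, 19, 16]
j stops at 3, i stops at 4; i≥j ⇒ return 3. nums=[5, 10, 8, 6, 14, 23, 20, 22, 12, 11, 21, 19, 16]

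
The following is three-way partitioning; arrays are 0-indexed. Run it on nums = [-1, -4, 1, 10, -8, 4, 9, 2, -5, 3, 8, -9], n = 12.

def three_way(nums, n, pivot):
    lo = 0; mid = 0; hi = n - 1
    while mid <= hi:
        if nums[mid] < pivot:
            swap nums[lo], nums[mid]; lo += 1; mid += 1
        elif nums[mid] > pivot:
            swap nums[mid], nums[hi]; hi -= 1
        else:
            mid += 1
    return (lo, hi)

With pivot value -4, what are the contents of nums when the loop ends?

lo=0 mid=0 hi=11
-1>-4: swap(0,11), hi=10 ⇒ [-9, -4, 1, 10, -8, 4, 9, 2, -5, 3, 8, -1]
-9<-4: swap(0,0), lo=1 mid=1 ⇒ [-9, -4, 1, 10, -8, 4, 9, 2, -5, 3, 8, -1]
-4=-4: mid=2
1>-4: swap(2,10), hi=9 ⇒ [-9, -4, 8, 10, -8, 4, 9, 2, -5, 3, 1, -1]
8>-4: swap(2,9), hi=8 ⇒ [-9, -4, 3, 10, -8, 4, 9, 2, -5, 8, 1, -1]
3>-4: swap(2,8), hi=7 ⇒ [-9, -4, -5, 10, -8, 4, 9, 2, 3, 8, 1, -1]
-5<-4: swap(1,2), lo=2 mid=3 ⇒ [-9, -5, -4, 10, -8, 4, 9, 2, 3, 8, 1, -1]
10>-4: swap(3,7), hi=6 ⇒ [-9, -5, -4, 2, -8, 4, 9, 10, 3, 8, 1, -1]
2>-4: swap(3,6), hi=5 ⇒ [-9, -5, -4, 9, -8, 4, 2, 10, 3, 8, 1, -1]
9>-4: swap(3,5), hi=4 ⇒ [-9, -5, -4, 4, -8, 9, 2, 10, 3, 8, 1, -1]
4>-4: swap(3,4), hi=3 ⇒ [-9, -5, -4, -8, 4, 9, 2, 10, 3, 8, 1, -1]
-8<-4: swap(2,3), lo=3 mid=4 ⇒ [-9, -5, -8, -4, 4, 9, 2, 10, 3, 8, 1, -1]
done. lo=3 hi=3; nums=[-9, -5, -8, -4, 4, 9, 2, 10, 3, 8, 1, -1]

[-9, -5, -8, -4, 4, 9, 2, 10, 3, 8, 1, -1]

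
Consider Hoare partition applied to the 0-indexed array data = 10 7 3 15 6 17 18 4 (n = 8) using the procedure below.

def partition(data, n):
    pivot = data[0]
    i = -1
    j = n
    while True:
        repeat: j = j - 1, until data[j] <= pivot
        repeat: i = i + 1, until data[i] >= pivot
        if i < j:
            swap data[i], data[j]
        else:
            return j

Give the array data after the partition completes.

pivot = data[0] = 10; i = -1, j = 8
j→7 (data[7]=4≤10), i→0 (data[0]=10≥10); i<j, swap → 4 7 3 15 6 17 18 10
j→4 (data[4]=6≤10), i→3 (data[3]=15≥10); i<j, swap → 4 7 3 6 15 17 18 10
j→3, i→4; i≥j, return j=3. data = 4 7 3 6 15 17 18 10

4 7 3 6 15 17 18 10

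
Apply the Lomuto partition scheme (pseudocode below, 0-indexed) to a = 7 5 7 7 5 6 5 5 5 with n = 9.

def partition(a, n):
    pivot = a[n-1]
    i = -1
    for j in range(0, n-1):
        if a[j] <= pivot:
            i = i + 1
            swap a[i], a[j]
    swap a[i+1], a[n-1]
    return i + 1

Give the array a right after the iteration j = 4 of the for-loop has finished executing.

pivot = a[8] = 5; i = -1
j=0: a[0]=7 > 5 → no swap
j=1: a[1]=5 ≤ 5 → i=0, swap a[0],a[1] → 5 7 7 7 5 6 5 5 5
j=2: a[2]=7 > 5 → no swap
j=3: a[3]=7 > 5 → no swap
j=4: a[4]=5 ≤ 5 → i=1, swap a[1],a[4] → 5 5 7 7 7 6 5 5 5
(after j=4) a = 5 5 7 7 7 6 5 5 5

5 5 7 7 7 6 5 5 5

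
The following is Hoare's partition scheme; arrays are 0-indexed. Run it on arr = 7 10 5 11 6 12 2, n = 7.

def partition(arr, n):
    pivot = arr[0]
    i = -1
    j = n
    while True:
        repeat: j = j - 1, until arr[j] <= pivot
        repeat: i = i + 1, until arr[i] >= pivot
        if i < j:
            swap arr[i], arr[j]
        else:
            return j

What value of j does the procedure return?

2

pivot = arr[0] = 7; i = -1, j = 7
j→6 (arr[6]=2≤7), i→0 (arr[0]=7≥7); i<j, swap → 2 10 5 11 6 12 7
j→4 (arr[4]=6≤7), i→1 (arr[1]=10≥7); i<j, swap → 2 6 5 11 10 12 7
j→2, i→3; i≥j, return j=2. arr = 2 6 5 11 10 12 7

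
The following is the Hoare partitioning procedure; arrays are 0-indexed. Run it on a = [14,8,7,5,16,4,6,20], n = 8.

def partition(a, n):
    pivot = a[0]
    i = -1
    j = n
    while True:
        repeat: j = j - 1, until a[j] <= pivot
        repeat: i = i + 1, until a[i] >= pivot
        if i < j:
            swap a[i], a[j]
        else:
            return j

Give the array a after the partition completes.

[6,8,7,5,4,16,14,20]

pivot = a[0] = 14; i = -1, j = 8
j→6 (a[6]=6≤14), i→0 (a[0]=14≥14); i<j, swap → [6,8,7,5,16,4,14,20]
j→5 (a[5]=4≤14), i→4 (a[4]=16≥14); i<j, swap → [6,8,7,5,4,16,14,20]
j→4, i→5; i≥j, return j=4. a = [6,8,7,5,4,16,14,20]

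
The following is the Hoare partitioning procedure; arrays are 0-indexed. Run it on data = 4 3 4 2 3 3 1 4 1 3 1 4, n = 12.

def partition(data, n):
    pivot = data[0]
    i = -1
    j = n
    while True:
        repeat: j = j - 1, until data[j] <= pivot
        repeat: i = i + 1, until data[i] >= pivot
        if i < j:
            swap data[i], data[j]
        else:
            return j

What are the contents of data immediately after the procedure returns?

pivot=4
j stops at 11 (4), i stops at 0 (4); swap ⇒ 4 3 4 2 3 3 1 4 1 3 1 4
j stops at 10 (1), i stops at 2 (4); swap ⇒ 4 3 1 2 3 3 1 4 1 3 4 4
j stops at 9 (3), i stops at 7 (4); swap ⇒ 4 3 1 2 3 3 1 3 1 4 4 4
j stops at 8, i stops at 9; i≥j ⇒ return 8. data=4 3 1 2 3 3 1 3 1 4 4 4

4 3 1 2 3 3 1 3 1 4 4 4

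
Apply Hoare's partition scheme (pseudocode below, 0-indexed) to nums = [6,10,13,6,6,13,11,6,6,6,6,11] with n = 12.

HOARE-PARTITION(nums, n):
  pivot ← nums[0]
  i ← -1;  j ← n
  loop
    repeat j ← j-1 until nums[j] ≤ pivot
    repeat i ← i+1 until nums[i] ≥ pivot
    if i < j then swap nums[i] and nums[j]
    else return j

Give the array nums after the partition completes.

pivot = nums[0] = 6; i = -1, j = 12
j→10 (nums[10]=6≤6), i→0 (nums[0]=6≥6); i<j, swap → [6,10,13,6,6,13,11,6,6,6,6,11]
j→9 (nums[9]=6≤6), i→1 (nums[1]=10≥6); i<j, swap → [6,6,13,6,6,13,11,6,6,10,6,11]
j→8 (nums[8]=6≤6), i→2 (nums[2]=13≥6); i<j, swap → [6,6,6,6,6,13,11,6,13,10,6,11]
j→7 (nums[7]=6≤6), i→3 (nums[3]=6≥6); i<j, swap → [6,6,6,6,6,13,11,6,13,10,6,11]
j→4, i→4; i≥j, return j=4. nums = [6,6,6,6,6,13,11,6,13,10,6,11]

[6,6,6,6,6,13,11,6,13,10,6,11]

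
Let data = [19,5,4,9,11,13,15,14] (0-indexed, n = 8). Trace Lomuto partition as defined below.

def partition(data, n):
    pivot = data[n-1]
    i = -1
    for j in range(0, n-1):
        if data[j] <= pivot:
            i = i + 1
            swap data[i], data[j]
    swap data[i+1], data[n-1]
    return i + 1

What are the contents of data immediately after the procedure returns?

[5,4,9,11,13,14,15,19]

pivot=14, i=-1
j=0: 19>14, skip
j=1: 5≤14, i=0, swap(0,1) ⇒ [5,19,4,9,11,13,15,14]
j=2: 4≤14, i=1, swap(1,2) ⇒ [5,4,19,9,11,13,15,14]
j=3: 9≤14, i=2, swap(2,3) ⇒ [5,4,9,19,11,13,15,14]
j=4: 11≤14, i=3, swap(3,4) ⇒ [5,4,9,11,19,13,15,14]
j=5: 13≤14, i=4, swap(4,5) ⇒ [5,4,9,11,13,19,15,14]
j=6: 15>14, skip
swap(5,7) ⇒ [5,4,9,11,13,14,15,19]; return 5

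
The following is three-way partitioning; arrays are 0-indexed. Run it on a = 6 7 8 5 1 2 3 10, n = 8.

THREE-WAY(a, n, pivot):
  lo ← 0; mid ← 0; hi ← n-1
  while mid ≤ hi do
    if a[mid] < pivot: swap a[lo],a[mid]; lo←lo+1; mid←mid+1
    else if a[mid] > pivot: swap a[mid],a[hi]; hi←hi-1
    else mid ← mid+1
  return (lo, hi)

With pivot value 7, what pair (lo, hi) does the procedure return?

(5, 5)

lo=0 mid=0 hi=7
6<7: swap(0,0), lo=1 mid=1 ⇒ 6 7 8 5 1 2 3 10
7=7: mid=2
8>7: swap(2,7), hi=6 ⇒ 6 7 10 5 1 2 3 8
10>7: swap(2,6), hi=5 ⇒ 6 7 3 5 1 2 10 8
3<7: swap(1,2), lo=2 mid=3 ⇒ 6 3 7 5 1 2 10 8
5<7: swap(2,3), lo=3 mid=4 ⇒ 6 3 5 7 1 2 10 8
1<7: swap(3,4), lo=4 mid=5 ⇒ 6 3 5 1 7 2 10 8
2<7: swap(4,5), lo=5 mid=6 ⇒ 6 3 5 1 2 7 10 8
done. lo=5 hi=5; a=6 3 5 1 2 7 10 8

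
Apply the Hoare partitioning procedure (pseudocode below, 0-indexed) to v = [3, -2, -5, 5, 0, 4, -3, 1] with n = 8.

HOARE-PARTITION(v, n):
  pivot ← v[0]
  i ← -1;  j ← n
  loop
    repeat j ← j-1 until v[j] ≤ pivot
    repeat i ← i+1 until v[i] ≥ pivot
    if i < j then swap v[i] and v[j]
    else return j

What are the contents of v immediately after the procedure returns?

[1, -2, -5, -3, 0, 4, 5, 3]

pivot=3
j stops at 7 (1), i stops at 0 (3); swap ⇒ [1, -2, -5, 5, 0, 4, -3, 3]
j stops at 6 (-3), i stops at 3 (5); swap ⇒ [1, -2, -5, -3, 0, 4, 5, 3]
j stops at 4, i stops at 5; i≥j ⇒ return 4. v=[1, -2, -5, -3, 0, 4, 5, 3]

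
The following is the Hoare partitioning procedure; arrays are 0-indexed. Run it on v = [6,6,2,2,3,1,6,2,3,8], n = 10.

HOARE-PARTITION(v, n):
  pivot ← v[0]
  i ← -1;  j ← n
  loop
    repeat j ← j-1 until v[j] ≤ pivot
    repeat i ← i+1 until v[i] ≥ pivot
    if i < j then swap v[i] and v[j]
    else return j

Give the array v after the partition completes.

pivot=6
j stops at 8 (3), i stops at 0 (6); swap ⇒ [3,6,2,2,3,1,6,2,6,8]
j stops at 7 (2), i stops at 1 (6); swap ⇒ [3,2,2,2,3,1,6,6,6,8]
j stops at 6, i stops at 6; i≥j ⇒ return 6. v=[3,2,2,2,3,1,6,6,6,8]

[3,2,2,2,3,1,6,6,6,8]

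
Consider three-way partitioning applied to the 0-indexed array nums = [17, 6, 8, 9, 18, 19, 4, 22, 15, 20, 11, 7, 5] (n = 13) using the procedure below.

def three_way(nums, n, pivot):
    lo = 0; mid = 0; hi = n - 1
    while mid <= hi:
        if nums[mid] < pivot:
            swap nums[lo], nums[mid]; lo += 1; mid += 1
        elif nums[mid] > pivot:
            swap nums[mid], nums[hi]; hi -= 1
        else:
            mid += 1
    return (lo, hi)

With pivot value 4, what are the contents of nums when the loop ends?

[4, 8, 9, 18, 19, 6, 22, 15, 20, 11, 7, 5, 17]

pivot = 4; lo=0, mid=0, hi=12
nums[mid]=17>4: swap nums[0],nums[12]; hi=11 → [5, 6, 8, 9, 18, 19, 4, 22, 15, 20, 11, 7, 17]
nums[mid]=5>4: swap nums[0],nums[11]; hi=10 → [7, 6, 8, 9, 18, 19, 4, 22, 15, 20, 11, 5, 17]
nums[mid]=7>4: swap nums[0],nums[10]; hi=9 → [11, 6, 8, 9, 18, 19, 4, 22, 15, 20, 7, 5, 17]
nums[mid]=11>4: swap nums[0],nums[9]; hi=8 → [20, 6, 8, 9, 18, 19, 4, 22, 15, 11, 7, 5, 17]
nums[mid]=20>4: swap nums[0],nums[8]; hi=7 → [15, 6, 8, 9, 18, 19, 4, 22, 20, 11, 7, 5, 17]
nums[mid]=15>4: swap nums[0],nums[7]; hi=6 → [22, 6, 8, 9, 18, 19, 4, 15, 20, 11, 7, 5, 17]
nums[mid]=22>4: swap nums[0],nums[6]; hi=5 → [4, 6, 8, 9, 18, 19, 22, 15, 20, 11, 7, 5, 17]
nums[mid]=4=4: mid=1
nums[mid]=6>4: swap nums[1],nums[5]; hi=4 → [4, 19, 8, 9, 18, 6, 22, 15, 20, 11, 7, 5, 17]
nums[mid]=19>4: swap nums[1],nums[4]; hi=3 → [4, 18, 8, 9, 19, 6, 22, 15, 20, 11, 7, 5, 17]
nums[mid]=18>4: swap nums[1],nums[3]; hi=2 → [4, 9, 8, 18, 19, 6, 22, 15, 20, 11, 7, 5, 17]
nums[mid]=9>4: swap nums[1],nums[2]; hi=1 → [4, 8, 9, 18, 19, 6, 22, 15, 20, 11, 7, 5, 17]
nums[mid]=8>4: swap nums[1],nums[1]; hi=0 → [4, 8, 9, 18, 19, 6, 22, 15, 20, 11, 7, 5, 17]
end: lo=0, hi=0; nums = [4, 8, 9, 18, 19, 6, 22, 15, 20, 11, 7, 5, 17]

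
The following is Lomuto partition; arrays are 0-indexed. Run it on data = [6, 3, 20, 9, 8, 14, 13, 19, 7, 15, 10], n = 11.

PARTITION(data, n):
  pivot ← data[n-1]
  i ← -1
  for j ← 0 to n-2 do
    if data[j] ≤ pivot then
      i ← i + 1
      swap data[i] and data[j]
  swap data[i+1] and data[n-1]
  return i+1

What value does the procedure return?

pivot = data[10] = 10; i = -1
j=0: data[0]=6 ≤ 10 → i=0, swap data[0],data[0] (no change) → [6, 3, 20, 9, 8, 14, 13, 19, 7, 15, 10]
j=1: data[1]=3 ≤ 10 → i=1, swap data[1],data[1] (no change) → [6, 3, 20, 9, 8, 14, 13, 19, 7, 15, 10]
j=2: data[2]=20 > 10 → no swap
j=3: data[3]=9 ≤ 10 → i=2, swap data[2],data[3] → [6, 3, 9, 20, 8, 14, 13, 19, 7, 15, 10]
j=4: data[4]=8 ≤ 10 → i=3, swap data[3],data[4] → [6, 3, 9, 8, 20, 14, 13, 19, 7, 15, 10]
j=5: data[5]=14 > 10 → no swap
j=6: data[6]=13 > 10 → no swap
j=7: data[7]=19 > 10 → no swap
j=8: data[8]=7 ≤ 10 → i=4, swap data[4],data[8] → [6, 3, 9, 8, 7, 14, 13, 19, 20, 15, 10]
j=9: data[9]=15 > 10 → no swap
final swap data[5],data[10] → [6, 3, 9, 8, 7, 10, 13, 19, 20, 15, 14]; return 5

5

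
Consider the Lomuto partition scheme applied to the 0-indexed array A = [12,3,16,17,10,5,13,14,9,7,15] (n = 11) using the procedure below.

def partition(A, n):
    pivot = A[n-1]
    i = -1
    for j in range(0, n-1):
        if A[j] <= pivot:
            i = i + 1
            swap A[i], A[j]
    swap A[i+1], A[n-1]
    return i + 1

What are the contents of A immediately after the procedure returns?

pivot = A[10] = 15; i = -1
j=0: A[0]=12 ≤ 15 → i=0, swap A[0],A[0] (no change) → [12,3,16,17,10,5,13,14,9,7,15]
j=1: A[1]=3 ≤ 15 → i=1, swap A[1],A[1] (no change) → [12,3,16,17,10,5,13,14,9,7,15]
j=2: A[2]=16 > 15 → no swap
j=3: A[3]=17 > 15 → no swap
j=4: A[4]=10 ≤ 15 → i=2, swap A[2],A[4] → [12,3,10,17,16,5,13,14,9,7,15]
j=5: A[5]=5 ≤ 15 → i=3, swap A[3],A[5] → [12,3,10,5,16,17,13,14,9,7,15]
j=6: A[6]=13 ≤ 15 → i=4, swap A[4],A[6] → [12,3,10,5,13,17,16,14,9,7,15]
j=7: A[7]=14 ≤ 15 → i=5, swap A[5],A[7] → [12,3,10,5,13,14,16,17,9,7,15]
j=8: A[8]=9 ≤ 15 → i=6, swap A[6],A[8] → [12,3,10,5,13,14,9,17,16,7,15]
j=9: A[9]=7 ≤ 15 → i=7, swap A[7],A[9] → [12,3,10,5,13,14,9,7,16,17,15]
final swap A[8],A[10] → [12,3,10,5,13,14,9,7,15,17,16]; return 8

[12,3,10,5,13,14,9,7,15,17,16]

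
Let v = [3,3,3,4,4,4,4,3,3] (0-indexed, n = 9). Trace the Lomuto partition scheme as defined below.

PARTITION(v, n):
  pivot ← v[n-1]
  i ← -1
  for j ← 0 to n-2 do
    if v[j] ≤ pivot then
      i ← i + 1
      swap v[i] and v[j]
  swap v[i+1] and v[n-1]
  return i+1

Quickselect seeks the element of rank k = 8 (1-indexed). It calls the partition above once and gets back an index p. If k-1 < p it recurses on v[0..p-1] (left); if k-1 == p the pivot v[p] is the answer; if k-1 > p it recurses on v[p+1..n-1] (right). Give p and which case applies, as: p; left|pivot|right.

pivot=3, i=-1
j=0: 3≤3, i=0, swap(0,0) ⇒ [3,3,3,4,4,4,4,3,3]
j=1: 3≤3, i=1, swap(1,1) ⇒ [3,3,3,4,4,4,4,3,3]
j=2: 3≤3, i=2, swap(2,2) ⇒ [3,3,3,4,4,4,4,3,3]
j=3: 4>3, skip
j=4: 4>3, skip
j=5: 4>3, skip
j=6: 4>3, skip
j=7: 3≤3, i=3, swap(3,7) ⇒ [3,3,3,3,4,4,4,4,3]
swap(4,8) ⇒ [3,3,3,3,3,4,4,4,4]; return 4
p = 4; k-1 = 7 > 4 ⇒ right

4; right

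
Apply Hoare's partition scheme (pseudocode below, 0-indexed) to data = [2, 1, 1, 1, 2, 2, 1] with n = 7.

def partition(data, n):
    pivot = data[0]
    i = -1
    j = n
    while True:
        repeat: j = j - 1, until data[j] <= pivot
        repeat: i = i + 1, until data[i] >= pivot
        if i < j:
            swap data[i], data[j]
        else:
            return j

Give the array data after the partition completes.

pivot = data[0] = 2; i = -1, j = 7
j→6 (data[6]=1≤2), i→0 (data[0]=2≥2); i<j, swap → [1, 1, 1, 1, 2, 2, 2]
j→5 (data[5]=2≤2), i→4 (data[4]=2≥2); i<j, swap → [1, 1, 1, 1, 2, 2, 2]
j→4, i→5; i≥j, return j=4. data = [1, 1, 1, 1, 2, 2, 2]

[1, 1, 1, 1, 2, 2, 2]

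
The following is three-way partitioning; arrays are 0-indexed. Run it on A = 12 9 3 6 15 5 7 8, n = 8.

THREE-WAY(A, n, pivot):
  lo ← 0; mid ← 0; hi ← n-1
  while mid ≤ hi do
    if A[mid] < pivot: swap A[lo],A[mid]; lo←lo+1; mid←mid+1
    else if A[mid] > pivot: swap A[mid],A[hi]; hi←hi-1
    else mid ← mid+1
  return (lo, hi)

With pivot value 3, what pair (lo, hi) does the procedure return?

(0, 0)

lo=0 mid=0 hi=7
12>3: swap(0,7), hi=6 ⇒ 8 9 3 6 15 5 7 12
8>3: swap(0,6), hi=5 ⇒ 7 9 3 6 15 5 8 12
7>3: swap(0,5), hi=4 ⇒ 5 9 3 6 15 7 8 12
5>3: swap(0,4), hi=3 ⇒ 15 9 3 6 5 7 8 12
15>3: swap(0,3), hi=2 ⇒ 6 9 3 15 5 7 8 12
6>3: swap(0,2), hi=1 ⇒ 3 9 6 15 5 7 8 12
3=3: mid=1
9>3: swap(1,1), hi=0 ⇒ 3 9 6 15 5 7 8 12
done. lo=0 hi=0; A=3 9 6 15 5 7 8 12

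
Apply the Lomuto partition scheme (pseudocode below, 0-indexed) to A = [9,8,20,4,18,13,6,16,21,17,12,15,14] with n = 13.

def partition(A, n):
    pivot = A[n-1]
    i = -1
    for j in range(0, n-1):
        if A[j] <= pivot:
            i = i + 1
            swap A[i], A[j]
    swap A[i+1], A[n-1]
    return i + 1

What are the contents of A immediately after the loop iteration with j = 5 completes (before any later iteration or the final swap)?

[9,8,4,13,18,20,6,16,21,17,12,15,14]

pivot=14, i=-1
j=0: 9≤14, i=0, swap(0,0) ⇒ [9,8,20,4,18,13,6,16,21,17,12,15,14]
j=1: 8≤14, i=1, swap(1,1) ⇒ [9,8,20,4,18,13,6,16,21,17,12,15,14]
j=2: 20>14, skip
j=3: 4≤14, i=2, swap(2,3) ⇒ [9,8,4,20,18,13,6,16,21,17,12,15,14]
j=4: 18>14, skip
j=5: 13≤14, i=3, swap(3,5) ⇒ [9,8,4,13,18,20,6,16,21,17,12,15,14]
(after j=5) A = [9,8,4,13,18,20,6,16,21,17,12,15,14]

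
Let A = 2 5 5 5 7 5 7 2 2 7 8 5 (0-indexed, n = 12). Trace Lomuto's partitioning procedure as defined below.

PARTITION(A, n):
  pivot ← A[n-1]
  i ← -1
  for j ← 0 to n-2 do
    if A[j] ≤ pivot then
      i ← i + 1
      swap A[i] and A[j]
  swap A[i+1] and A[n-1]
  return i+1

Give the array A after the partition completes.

pivot = A[11] = 5; i = -1
j=0: A[0]=2 ≤ 5 → i=0, swap A[0],A[0] (no change) → 2 5 5 5 7 5 7 2 2 7 8 5
j=1: A[1]=5 ≤ 5 → i=1, swap A[1],A[1] (no change) → 2 5 5 5 7 5 7 2 2 7 8 5
j=2: A[2]=5 ≤ 5 → i=2, swap A[2],A[2] (no change) → 2 5 5 5 7 5 7 2 2 7 8 5
j=3: A[3]=5 ≤ 5 → i=3, swap A[3],A[3] (no change) → 2 5 5 5 7 5 7 2 2 7 8 5
j=4: A[4]=7 > 5 → no swap
j=5: A[5]=5 ≤ 5 → i=4, swap A[4],A[5] → 2 5 5 5 5 7 7 2 2 7 8 5
j=6: A[6]=7 > 5 → no swap
j=7: A[7]=2 ≤ 5 → i=5, swap A[5],A[7] → 2 5 5 5 5 2 7 7 2 7 8 5
j=8: A[8]=2 ≤ 5 → i=6, swap A[6],A[8] → 2 5 5 5 5 2 2 7 7 7 8 5
j=9: A[9]=7 > 5 → no swap
j=10: A[10]=8 > 5 → no swap
final swap A[7],A[11] → 2 5 5 5 5 2 2 5 7 7 8 7; return 7

2 5 5 5 5 2 2 5 7 7 8 7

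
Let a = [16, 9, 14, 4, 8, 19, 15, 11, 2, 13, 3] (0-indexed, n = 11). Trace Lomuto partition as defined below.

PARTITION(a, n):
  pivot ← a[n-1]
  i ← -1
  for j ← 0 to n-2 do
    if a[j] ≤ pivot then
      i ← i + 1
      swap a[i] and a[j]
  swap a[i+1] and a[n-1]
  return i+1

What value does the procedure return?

1

pivot=3, i=-1
j=0: 16>3, skip
j=1: 9>3, skip
j=2: 14>3, skip
j=3: 4>3, skip
j=4: 8>3, skip
j=5: 19>3, skip
j=6: 15>3, skip
j=7: 11>3, skip
j=8: 2≤3, i=0, swap(0,8) ⇒ [2, 9, 14, 4, 8, 19, 15, 11, 16, 13, 3]
j=9: 13>3, skip
swap(1,10) ⇒ [2, 3, 14, 4, 8, 19, 15, 11, 16, 13, 9]; return 1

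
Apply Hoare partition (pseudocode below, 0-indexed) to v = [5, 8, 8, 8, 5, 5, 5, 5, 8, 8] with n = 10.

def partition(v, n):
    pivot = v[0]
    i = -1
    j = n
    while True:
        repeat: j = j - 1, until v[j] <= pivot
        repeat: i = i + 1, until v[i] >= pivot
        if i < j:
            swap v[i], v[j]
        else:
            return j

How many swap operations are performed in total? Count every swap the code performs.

pivot=5
j stops at 7 (5), i stops at 0 (5); swap ⇒ [5, 8, 8, 8, 5, 5, 5, 5, 8, 8]
j stops at 6 (5), i stops at 1 (8); swap ⇒ [5, 5, 8, 8, 5, 5, 8, 5, 8, 8]
j stops at 5 (5), i stops at 2 (8); swap ⇒ [5, 5, 5, 8, 5, 8, 8, 5, 8, 8]
j stops at 4 (5), i stops at 3 (8); swap ⇒ [5, 5, 5, 5, 8, 8, 8, 5, 8, 8]
j stops at 3, i stops at 4; i≥j ⇒ return 3. v=[5, 5, 5, 5, 8, 8, 8, 5, 8, 8]

4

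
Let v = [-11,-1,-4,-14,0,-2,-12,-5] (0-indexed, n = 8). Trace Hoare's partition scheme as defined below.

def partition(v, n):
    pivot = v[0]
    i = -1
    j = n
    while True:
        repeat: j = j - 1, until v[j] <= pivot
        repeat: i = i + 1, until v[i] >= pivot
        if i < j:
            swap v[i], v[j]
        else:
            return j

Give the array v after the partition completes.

pivot=-11
j stops at 6 (-12), i stops at 0 (-11); swap ⇒ [-12,-1,-4,-14,0,-2,-11,-5]
j stops at 3 (-14), i stops at 1 (-1); swap ⇒ [-12,-14,-4,-1,0,-2,-11,-5]
j stops at 1, i stops at 2; i≥j ⇒ return 1. v=[-12,-14,-4,-1,0,-2,-11,-5]

[-12,-14,-4,-1,0,-2,-11,-5]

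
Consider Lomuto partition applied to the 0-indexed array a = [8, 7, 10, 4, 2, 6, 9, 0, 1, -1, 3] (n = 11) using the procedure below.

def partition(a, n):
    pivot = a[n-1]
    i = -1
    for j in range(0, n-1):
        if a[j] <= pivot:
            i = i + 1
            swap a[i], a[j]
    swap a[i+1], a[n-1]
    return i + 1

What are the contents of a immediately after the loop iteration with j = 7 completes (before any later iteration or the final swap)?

pivot=3, i=-1
j=0: 8>3, skip
j=1: 7>3, skip
j=2: 10>3, skip
j=3: 4>3, skip
j=4: 2≤3, i=0, swap(0,4) ⇒ [2, 7, 10, 4, 8, 6, 9, 0, 1, -1, 3]
j=5: 6>3, skip
j=6: 9>3, skip
j=7: 0≤3, i=1, swap(1,7) ⇒ [2, 0, 10, 4, 8, 6, 9, 7, 1, -1, 3]
(after j=7) a = [2, 0, 10, 4, 8, 6, 9, 7, 1, -1, 3]

[2, 0, 10, 4, 8, 6, 9, 7, 1, -1, 3]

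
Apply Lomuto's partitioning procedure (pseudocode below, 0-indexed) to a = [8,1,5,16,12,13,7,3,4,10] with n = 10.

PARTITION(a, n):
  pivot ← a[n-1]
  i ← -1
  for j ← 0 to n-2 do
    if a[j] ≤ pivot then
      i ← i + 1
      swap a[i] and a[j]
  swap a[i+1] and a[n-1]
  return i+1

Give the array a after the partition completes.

[8,1,5,7,3,4,10,12,13,16]

pivot = a[9] = 10; i = -1
j=0: a[0]=8 ≤ 10 → i=0, swap a[0],a[0] (no change) → [8,1,5,16,12,13,7,3,4,10]
j=1: a[1]=1 ≤ 10 → i=1, swap a[1],a[1] (no change) → [8,1,5,16,12,13,7,3,4,10]
j=2: a[2]=5 ≤ 10 → i=2, swap a[2],a[2] (no change) → [8,1,5,16,12,13,7,3,4,10]
j=3: a[3]=16 > 10 → no swap
j=4: a[4]=12 > 10 → no swap
j=5: a[5]=13 > 10 → no swap
j=6: a[6]=7 ≤ 10 → i=3, swap a[3],a[6] → [8,1,5,7,12,13,16,3,4,10]
j=7: a[7]=3 ≤ 10 → i=4, swap a[4],a[7] → [8,1,5,7,3,13,16,12,4,10]
j=8: a[8]=4 ≤ 10 → i=5, swap a[5],a[8] → [8,1,5,7,3,4,16,12,13,10]
final swap a[6],a[9] → [8,1,5,7,3,4,10,12,13,16]; return 6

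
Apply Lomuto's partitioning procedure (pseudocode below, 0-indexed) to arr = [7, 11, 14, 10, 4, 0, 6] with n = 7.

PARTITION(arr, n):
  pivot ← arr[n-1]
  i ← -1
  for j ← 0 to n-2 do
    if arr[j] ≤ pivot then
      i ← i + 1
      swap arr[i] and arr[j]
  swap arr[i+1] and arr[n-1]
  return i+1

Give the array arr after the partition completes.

[4, 0, 6, 10, 7, 11, 14]

pivot=6, i=-1
j=0: 7>6, skip
j=1: 11>6, skip
j=2: 14>6, skip
j=3: 10>6, skip
j=4: 4≤6, i=0, swap(0,4) ⇒ [4, 11, 14, 10, 7, 0, 6]
j=5: 0≤6, i=1, swap(1,5) ⇒ [4, 0, 14, 10, 7, 11, 6]
swap(2,6) ⇒ [4, 0, 6, 10, 7, 11, 14]; return 2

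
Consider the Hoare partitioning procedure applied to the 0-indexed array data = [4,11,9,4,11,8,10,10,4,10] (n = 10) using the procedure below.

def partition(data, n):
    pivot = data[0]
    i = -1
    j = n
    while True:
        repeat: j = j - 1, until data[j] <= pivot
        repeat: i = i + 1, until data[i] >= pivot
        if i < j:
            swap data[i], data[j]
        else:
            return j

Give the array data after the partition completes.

[4,4,9,11,11,8,10,10,4,10]

pivot = data[0] = 4; i = -1, j = 10
j→8 (data[8]=4≤4), i→0 (data[0]=4≥4); i<j, swap → [4,11,9,4,11,8,10,10,4,10]
j→3 (data[3]=4≤4), i→1 (data[1]=11≥4); i<j, swap → [4,4,9,11,11,8,10,10,4,10]
j→1, i→2; i≥j, return j=1. data = [4,4,9,11,11,8,10,10,4,10]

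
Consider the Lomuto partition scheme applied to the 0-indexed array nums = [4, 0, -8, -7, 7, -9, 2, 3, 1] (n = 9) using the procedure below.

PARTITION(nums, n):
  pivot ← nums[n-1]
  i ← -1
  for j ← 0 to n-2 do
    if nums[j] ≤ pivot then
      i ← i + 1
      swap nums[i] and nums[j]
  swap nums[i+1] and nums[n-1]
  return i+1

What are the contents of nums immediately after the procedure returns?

pivot=1, i=-1
j=0: 4>1, skip
j=1: 0≤1, i=0, swap(0,1) ⇒ [0, 4, -8, -7, 7, -9, 2, 3, 1]
j=2: -8≤1, i=1, swap(1,2) ⇒ [0, -8, 4, -7, 7, -9, 2, 3, 1]
j=3: -7≤1, i=2, swap(2,3) ⇒ [0, -8, -7, 4, 7, -9, 2, 3, 1]
j=4: 7>1, skip
j=5: -9≤1, i=3, swap(3,5) ⇒ [0, -8, -7, -9, 7, 4, 2, 3, 1]
j=6: 2>1, skip
j=7: 3>1, skip
swap(4,8) ⇒ [0, -8, -7, -9, 1, 4, 2, 3, 7]; return 4

[0, -8, -7, -9, 1, 4, 2, 3, 7]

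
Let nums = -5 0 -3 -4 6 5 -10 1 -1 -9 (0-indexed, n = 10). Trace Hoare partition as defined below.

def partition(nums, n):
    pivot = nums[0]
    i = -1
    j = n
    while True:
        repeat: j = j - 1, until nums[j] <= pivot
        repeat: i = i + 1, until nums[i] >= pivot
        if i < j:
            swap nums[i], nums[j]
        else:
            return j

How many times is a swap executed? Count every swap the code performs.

2

pivot=-5
j stops at 9 (-9), i stops at 0 (-5); swap ⇒ -9 0 -3 -4 6 5 -10 1 -1 -5
j stops at 6 (-10), i stops at 1 (0); swap ⇒ -9 -10 -3 -4 6 5 0 1 -1 -5
j stops at 1, i stops at 2; i≥j ⇒ return 1. nums=-9 -10 -3 -4 6 5 0 1 -1 -5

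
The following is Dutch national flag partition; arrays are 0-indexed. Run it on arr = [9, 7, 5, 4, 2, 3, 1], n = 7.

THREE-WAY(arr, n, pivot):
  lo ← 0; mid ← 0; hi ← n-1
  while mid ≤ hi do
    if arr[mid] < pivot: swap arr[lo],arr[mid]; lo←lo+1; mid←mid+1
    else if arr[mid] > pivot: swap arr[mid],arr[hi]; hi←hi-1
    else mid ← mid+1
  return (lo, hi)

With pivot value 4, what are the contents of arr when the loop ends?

[1, 3, 2, 4, 5, 7, 9]

pivot = 4; lo=0, mid=0, hi=6
arr[mid]=9>4: swap arr[0],arr[6]; hi=5 → [1, 7, 5, 4, 2, 3, 9]
arr[mid]=1<4: swap arr[0],arr[0]; lo=1,mid=1 → [1, 7, 5, 4, 2, 3, 9]
arr[mid]=7>4: swap arr[1],arr[5]; hi=4 → [1, 3, 5, 4, 2, 7, 9]
arr[mid]=3<4: swap arr[1],arr[1]; lo=2,mid=2 → [1, 3, 5, 4, 2, 7, 9]
arr[mid]=5>4: swap arr[2],arr[4]; hi=3 → [1, 3, 2, 4, 5, 7, 9]
arr[mid]=2<4: swap arr[2],arr[2]; lo=3,mid=3 → [1, 3, 2, 4, 5, 7, 9]
arr[mid]=4=4: mid=4
end: lo=3, hi=3; arr = [1, 3, 2, 4, 5, 7, 9]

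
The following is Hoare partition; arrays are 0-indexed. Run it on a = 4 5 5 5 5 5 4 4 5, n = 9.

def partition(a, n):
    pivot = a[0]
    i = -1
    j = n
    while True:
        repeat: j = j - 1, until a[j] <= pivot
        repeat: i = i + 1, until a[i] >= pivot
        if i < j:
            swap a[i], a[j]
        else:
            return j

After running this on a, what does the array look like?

4 4 5 5 5 5 5 4 5

pivot = a[0] = 4; i = -1, j = 9
j→7 (a[7]=4≤4), i→0 (a[0]=4≥4); i<j, swap → 4 5 5 5 5 5 4 4 5
j→6 (a[6]=4≤4), i→1 (a[1]=5≥4); i<j, swap → 4 4 5 5 5 5 5 4 5
j→1, i→2; i≥j, return j=1. a = 4 4 5 5 5 5 5 4 5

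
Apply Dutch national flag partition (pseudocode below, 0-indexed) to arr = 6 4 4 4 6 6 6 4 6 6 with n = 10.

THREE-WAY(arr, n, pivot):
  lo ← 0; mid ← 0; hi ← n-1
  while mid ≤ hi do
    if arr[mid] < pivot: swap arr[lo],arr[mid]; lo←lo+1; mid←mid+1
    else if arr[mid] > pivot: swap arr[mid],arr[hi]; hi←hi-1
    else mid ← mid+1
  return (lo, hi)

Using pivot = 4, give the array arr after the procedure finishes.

4 4 4 4 6 6 6 6 6 6

pivot = 4; lo=0, mid=0, hi=9
arr[mid]=6>4: swap arr[0],arr[9]; hi=8 → 6 4 4 4 6 6 6 4 6 6
arr[mid]=6>4: swap arr[0],arr[8]; hi=7 → 6 4 4 4 6 6 6 4 6 6
arr[mid]=6>4: swap arr[0],arr[7]; hi=6 → 4 4 4 4 6 6 6 6 6 6
arr[mid]=4=4: mid=1
arr[mid]=4=4: mid=2
arr[mid]=4=4: mid=3
arr[mid]=4=4: mid=4
arr[mid]=6>4: swap arr[4],arr[6]; hi=5 → 4 4 4 4 6 6 6 6 6 6
arr[mid]=6>4: swap arr[4],arr[5]; hi=4 → 4 4 4 4 6 6 6 6 6 6
arr[mid]=6>4: swap arr[4],arr[4]; hi=3 → 4 4 4 4 6 6 6 6 6 6
end: lo=0, hi=3; arr = 4 4 4 4 6 6 6 6 6 6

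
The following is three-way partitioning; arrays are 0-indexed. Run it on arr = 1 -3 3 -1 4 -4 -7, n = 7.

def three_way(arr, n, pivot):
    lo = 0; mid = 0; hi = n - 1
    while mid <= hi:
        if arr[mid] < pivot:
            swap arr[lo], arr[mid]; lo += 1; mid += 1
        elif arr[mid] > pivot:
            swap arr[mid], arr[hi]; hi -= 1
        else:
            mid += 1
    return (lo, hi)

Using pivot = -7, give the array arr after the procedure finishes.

-7 3 -1 4 -4 -3 1

lo=0 mid=0 hi=6
1>-7: swap(0,6), hi=5 ⇒ -7 -3 3 -1 4 -4 1
-7=-7: mid=1
-3>-7: swap(1,5), hi=4 ⇒ -7 -4 3 -1 4 -3 1
-4>-7: swap(1,4), hi=3 ⇒ -7 4 3 -1 -4 -3 1
4>-7: swap(1,3), hi=2 ⇒ -7 -1 3 4 -4 -3 1
-1>-7: swap(1,2), hi=1 ⇒ -7 3 -1 4 -4 -3 1
3>-7: swap(1,1), hi=0 ⇒ -7 3 -1 4 -4 -3 1
done. lo=0 hi=0; arr=-7 3 -1 4 -4 -3 1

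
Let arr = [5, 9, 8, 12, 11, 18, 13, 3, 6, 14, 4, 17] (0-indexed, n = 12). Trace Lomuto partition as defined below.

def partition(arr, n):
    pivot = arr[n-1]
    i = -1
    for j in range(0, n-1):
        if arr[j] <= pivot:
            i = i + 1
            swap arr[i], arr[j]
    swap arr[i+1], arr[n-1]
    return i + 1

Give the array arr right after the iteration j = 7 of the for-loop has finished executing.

pivot = arr[11] = 17; i = -1
j=0: arr[0]=5 ≤ 17 → i=0, swap arr[0],arr[0] (no change) → [5, 9, 8, 12, 11, 18, 13, 3, 6, 14, 4, 17]
j=1: arr[1]=9 ≤ 17 → i=1, swap arr[1],arr[1] (no change) → [5, 9, 8, 12, 11, 18, 13, 3, 6, 14, 4, 17]
j=2: arr[2]=8 ≤ 17 → i=2, swap arr[2],arr[2] (no change) → [5, 9, 8, 12, 11, 18, 13, 3, 6, 14, 4, 17]
j=3: arr[3]=12 ≤ 17 → i=3, swap arr[3],arr[3] (no change) → [5, 9, 8, 12, 11, 18, 13, 3, 6, 14, 4, 17]
j=4: arr[4]=11 ≤ 17 → i=4, swap arr[4],arr[4] (no change) → [5, 9, 8, 12, 11, 18, 13, 3, 6, 14, 4, 17]
j=5: arr[5]=18 > 17 → no swap
j=6: arr[6]=13 ≤ 17 → i=5, swap arr[5],arr[6] → [5, 9, 8, 12, 11, 13, 18, 3, 6, 14, 4, 17]
j=7: arr[7]=3 ≤ 17 → i=6, swap arr[6],arr[7] → [5, 9, 8, 12, 11, 13, 3, 18, 6, 14, 4, 17]
(after j=7) arr = [5, 9, 8, 12, 11, 13, 3, 18, 6, 14, 4, 17]

[5, 9, 8, 12, 11, 13, 3, 18, 6, 14, 4, 17]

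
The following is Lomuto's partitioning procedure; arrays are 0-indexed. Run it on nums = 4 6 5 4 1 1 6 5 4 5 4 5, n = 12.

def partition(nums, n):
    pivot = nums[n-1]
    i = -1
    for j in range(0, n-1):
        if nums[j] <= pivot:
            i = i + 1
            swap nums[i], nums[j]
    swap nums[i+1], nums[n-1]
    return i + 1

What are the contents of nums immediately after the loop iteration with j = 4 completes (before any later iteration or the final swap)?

4 5 4 1 6 1 6 5 4 5 4 5

pivot = nums[11] = 5; i = -1
j=0: nums[0]=4 ≤ 5 → i=0, swap nums[0],nums[0] (no change) → 4 6 5 4 1 1 6 5 4 5 4 5
j=1: nums[1]=6 > 5 → no swap
j=2: nums[2]=5 ≤ 5 → i=1, swap nums[1],nums[2] → 4 5 6 4 1 1 6 5 4 5 4 5
j=3: nums[3]=4 ≤ 5 → i=2, swap nums[2],nums[3] → 4 5 4 6 1 1 6 5 4 5 4 5
j=4: nums[4]=1 ≤ 5 → i=3, swap nums[3],nums[4] → 4 5 4 1 6 1 6 5 4 5 4 5
(after j=4) nums = 4 5 4 1 6 1 6 5 4 5 4 5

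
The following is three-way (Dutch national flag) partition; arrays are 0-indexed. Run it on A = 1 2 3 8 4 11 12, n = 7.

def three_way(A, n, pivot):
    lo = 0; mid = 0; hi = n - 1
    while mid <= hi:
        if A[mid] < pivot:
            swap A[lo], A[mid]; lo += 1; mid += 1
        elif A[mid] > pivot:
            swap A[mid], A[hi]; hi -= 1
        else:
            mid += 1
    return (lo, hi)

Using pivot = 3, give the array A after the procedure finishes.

1 2 3 4 11 12 8

pivot = 3; lo=0, mid=0, hi=6
A[mid]=1<3: swap A[0],A[0]; lo=1,mid=1 → 1 2 3 8 4 11 12
A[mid]=2<3: swap A[1],A[1]; lo=2,mid=2 → 1 2 3 8 4 11 12
A[mid]=3=3: mid=3
A[mid]=8>3: swap A[3],A[6]; hi=5 → 1 2 3 12 4 11 8
A[mid]=12>3: swap A[3],A[5]; hi=4 → 1 2 3 11 4 12 8
A[mid]=11>3: swap A[3],A[4]; hi=3 → 1 2 3 4 11 12 8
A[mid]=4>3: swap A[3],A[3]; hi=2 → 1 2 3 4 11 12 8
end: lo=2, hi=2; A = 1 2 3 4 11 12 8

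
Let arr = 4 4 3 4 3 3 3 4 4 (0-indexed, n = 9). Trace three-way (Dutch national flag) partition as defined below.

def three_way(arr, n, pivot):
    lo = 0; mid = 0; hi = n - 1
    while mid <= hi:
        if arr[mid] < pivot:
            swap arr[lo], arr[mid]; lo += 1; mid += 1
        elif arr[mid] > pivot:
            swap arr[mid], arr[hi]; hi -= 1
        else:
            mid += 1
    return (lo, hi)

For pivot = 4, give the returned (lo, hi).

pivot = 4; lo=0, mid=0, hi=8
arr[mid]=4=4: mid=1
arr[mid]=4=4: mid=2
arr[mid]=3<4: swap arr[0],arr[2]; lo=1,mid=3 → 3 4 4 4 3 3 3 4 4
arr[mid]=4=4: mid=4
arr[mid]=3<4: swap arr[1],arr[4]; lo=2,mid=5 → 3 3 4 4 4 3 3 4 4
arr[mid]=3<4: swap arr[2],arr[5]; lo=3,mid=6 → 3 3 3 4 4 4 3 4 4
arr[mid]=3<4: swap arr[3],arr[6]; lo=4,mid=7 → 3 3 3 3 4 4 4 4 4
arr[mid]=4=4: mid=8
arr[mid]=4=4: mid=9
end: lo=4, hi=8; arr = 3 3 3 3 4 4 4 4 4

(4, 8)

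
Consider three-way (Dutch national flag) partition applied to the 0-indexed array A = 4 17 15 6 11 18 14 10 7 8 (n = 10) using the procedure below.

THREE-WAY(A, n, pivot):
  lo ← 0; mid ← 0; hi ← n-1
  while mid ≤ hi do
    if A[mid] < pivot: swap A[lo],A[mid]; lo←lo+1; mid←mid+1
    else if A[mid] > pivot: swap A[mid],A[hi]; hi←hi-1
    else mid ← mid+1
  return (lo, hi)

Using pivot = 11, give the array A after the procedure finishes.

pivot = 11; lo=0, mid=0, hi=9
A[mid]=4<11: swap A[0],A[0]; lo=1,mid=1 → 4 17 15 6 11 18 14 10 7 8
A[mid]=17>11: swap A[1],A[9]; hi=8 → 4 8 15 6 11 18 14 10 7 17
A[mid]=8<11: swap A[1],A[1]; lo=2,mid=2 → 4 8 15 6 11 18 14 10 7 17
A[mid]=15>11: swap A[2],A[8]; hi=7 → 4 8 7 6 11 18 14 10 15 17
A[mid]=7<11: swap A[2],A[2]; lo=3,mid=3 → 4 8 7 6 11 18 14 10 15 17
A[mid]=6<11: swap A[3],A[3]; lo=4,mid=4 → 4 8 7 6 11 18 14 10 15 17
A[mid]=11=11: mid=5
A[mid]=18>11: swap A[5],A[7]; hi=6 → 4 8 7 6 11 10 14 18 15 17
A[mid]=10<11: swap A[4],A[5]; lo=5,mid=6 → 4 8 7 6 10 11 14 18 15 17
A[mid]=14>11: swap A[6],A[6]; hi=5 → 4 8 7 6 10 11 14 18 15 17
end: lo=5, hi=5; A = 4 8 7 6 10 11 14 18 15 17

4 8 7 6 10 11 14 18 15 17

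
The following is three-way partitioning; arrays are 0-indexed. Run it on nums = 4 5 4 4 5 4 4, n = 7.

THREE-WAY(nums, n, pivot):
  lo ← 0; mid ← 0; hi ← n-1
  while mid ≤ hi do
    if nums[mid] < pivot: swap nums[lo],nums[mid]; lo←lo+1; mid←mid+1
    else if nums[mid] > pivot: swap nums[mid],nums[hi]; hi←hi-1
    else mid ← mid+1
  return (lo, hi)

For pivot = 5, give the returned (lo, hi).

(5, 6)

pivot = 5; lo=0, mid=0, hi=6
nums[mid]=4<5: swap nums[0],nums[0]; lo=1,mid=1 → 4 5 4 4 5 4 4
nums[mid]=5=5: mid=2
nums[mid]=4<5: swap nums[1],nums[2]; lo=2,mid=3 → 4 4 5 4 5 4 4
nums[mid]=4<5: swap nums[2],nums[3]; lo=3,mid=4 → 4 4 4 5 5 4 4
nums[mid]=5=5: mid=5
nums[mid]=4<5: swap nums[3],nums[5]; lo=4,mid=6 → 4 4 4 4 5 5 4
nums[mid]=4<5: swap nums[4],nums[6]; lo=5,mid=7 → 4 4 4 4 4 5 5
end: lo=5, hi=6; nums = 4 4 4 4 4 5 5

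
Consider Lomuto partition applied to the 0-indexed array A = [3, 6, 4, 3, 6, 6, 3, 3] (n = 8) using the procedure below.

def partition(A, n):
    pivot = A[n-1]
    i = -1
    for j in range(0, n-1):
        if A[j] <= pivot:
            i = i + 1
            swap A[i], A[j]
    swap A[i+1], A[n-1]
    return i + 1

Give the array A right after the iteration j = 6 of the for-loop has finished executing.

pivot = A[7] = 3; i = -1
j=0: A[0]=3 ≤ 3 → i=0, swap A[0],A[0] (no change) → [3, 6, 4, 3, 6, 6, 3, 3]
j=1: A[1]=6 > 3 → no swap
j=2: A[2]=4 > 3 → no swap
j=3: A[3]=3 ≤ 3 → i=1, swap A[1],A[3] → [3, 3, 4, 6, 6, 6, 3, 3]
j=4: A[4]=6 > 3 → no swap
j=5: A[5]=6 > 3 → no swap
j=6: A[6]=3 ≤ 3 → i=2, swap A[2],A[6] → [3, 3, 3, 6, 6, 6, 4, 3]
(after j=6) A = [3, 3, 3, 6, 6, 6, 4, 3]

[3, 3, 3, 6, 6, 6, 4, 3]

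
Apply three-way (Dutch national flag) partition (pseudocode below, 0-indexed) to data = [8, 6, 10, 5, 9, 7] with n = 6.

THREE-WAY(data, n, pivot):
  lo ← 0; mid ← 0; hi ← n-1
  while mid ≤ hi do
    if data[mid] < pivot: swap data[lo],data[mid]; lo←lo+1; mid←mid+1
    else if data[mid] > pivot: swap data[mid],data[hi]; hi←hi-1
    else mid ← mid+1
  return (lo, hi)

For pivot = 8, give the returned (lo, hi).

(3, 3)

pivot = 8; lo=0, mid=0, hi=5
data[mid]=8=8: mid=1
data[mid]=6<8: swap data[0],data[1]; lo=1,mid=2 → [6, 8, 10, 5, 9, 7]
data[mid]=10>8: swap data[2],data[5]; hi=4 → [6, 8, 7, 5, 9, 10]
data[mid]=7<8: swap data[1],data[2]; lo=2,mid=3 → [6, 7, 8, 5, 9, 10]
data[mid]=5<8: swap data[2],data[3]; lo=3,mid=4 → [6, 7, 5, 8, 9, 10]
data[mid]=9>8: swap data[4],data[4]; hi=3 → [6, 7, 5, 8, 9, 10]
end: lo=3, hi=3; data = [6, 7, 5, 8, 9, 10]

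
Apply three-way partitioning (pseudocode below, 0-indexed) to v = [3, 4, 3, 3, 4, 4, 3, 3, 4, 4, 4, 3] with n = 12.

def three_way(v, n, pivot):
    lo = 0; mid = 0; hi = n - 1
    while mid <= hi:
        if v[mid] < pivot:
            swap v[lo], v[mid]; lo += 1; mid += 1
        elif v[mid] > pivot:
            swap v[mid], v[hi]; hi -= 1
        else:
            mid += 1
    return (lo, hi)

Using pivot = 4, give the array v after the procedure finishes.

lo=0 mid=0 hi=11
3<4: swap(0,0), lo=1 mid=1 ⇒ [3, 4, 3, 3, 4, 4, 3, 3, 4, 4, 4, 3]
4=4: mid=2
3<4: swap(1,2), lo=2 mid=3 ⇒ [3, 3, 4, 3, 4, 4, 3, 3, 4, 4, 4, 3]
3<4: swap(2,3), lo=3 mid=4 ⇒ [3, 3, 3, 4, 4, 4, 3, 3, 4, 4, 4, 3]
4=4: mid=5
4=4: mid=6
3<4: swap(3,6), lo=4 mid=7 ⇒ [3, 3, 3, 3, 4, 4, 4, 3, 4, 4, 4, 3]
3<4: swap(4,7), lo=5 mid=8 ⇒ [3, 3, 3, 3, 3, 4, 4, 4, 4, 4, 4, 3]
4=4: mid=9
4=4: mid=10
4=4: mid=11
3<4: swap(5,11), lo=6 mid=12 ⇒ [3, 3, 3, 3, 3, 3, 4, 4, 4, 4, 4, 4]
done. lo=6 hi=11; v=[3, 3, 3, 3, 3, 3, 4, 4, 4, 4, 4, 4]

[3, 3, 3, 3, 3, 3, 4, 4, 4, 4, 4, 4]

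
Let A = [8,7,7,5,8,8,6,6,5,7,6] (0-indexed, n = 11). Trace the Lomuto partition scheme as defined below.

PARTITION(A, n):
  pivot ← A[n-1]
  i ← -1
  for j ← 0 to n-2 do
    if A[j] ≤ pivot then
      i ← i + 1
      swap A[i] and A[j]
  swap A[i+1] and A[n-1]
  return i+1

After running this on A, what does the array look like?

[5,6,6,5,6,8,7,7,8,7,8]

pivot = A[10] = 6; i = -1
j=0: A[0]=8 > 6 → no swap
j=1: A[1]=7 > 6 → no swap
j=2: A[2]=7 > 6 → no swap
j=3: A[3]=5 ≤ 6 → i=0, swap A[0],A[3] → [5,7,7,8,8,8,6,6,5,7,6]
j=4: A[4]=8 > 6 → no swap
j=5: A[5]=8 > 6 → no swap
j=6: A[6]=6 ≤ 6 → i=1, swap A[1],A[6] → [5,6,7,8,8,8,7,6,5,7,6]
j=7: A[7]=6 ≤ 6 → i=2, swap A[2],A[7] → [5,6,6,8,8,8,7,7,5,7,6]
j=8: A[8]=5 ≤ 6 → i=3, swap A[3],A[8] → [5,6,6,5,8,8,7,7,8,7,6]
j=9: A[9]=7 > 6 → no swap
final swap A[4],A[10] → [5,6,6,5,6,8,7,7,8,7,8]; return 4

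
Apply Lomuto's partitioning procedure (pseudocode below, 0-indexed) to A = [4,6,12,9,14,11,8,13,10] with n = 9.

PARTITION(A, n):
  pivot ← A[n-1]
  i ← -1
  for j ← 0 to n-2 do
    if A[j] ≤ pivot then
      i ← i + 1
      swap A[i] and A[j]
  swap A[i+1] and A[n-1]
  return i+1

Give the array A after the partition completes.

pivot = A[8] = 10; i = -1
j=0: A[0]=4 ≤ 10 → i=0, swap A[0],A[0] (no change) → [4,6,12,9,14,11,8,13,10]
j=1: A[1]=6 ≤ 10 → i=1, swap A[1],A[1] (no change) → [4,6,12,9,14,11,8,13,10]
j=2: A[2]=12 > 10 → no swap
j=3: A[3]=9 ≤ 10 → i=2, swap A[2],A[3] → [4,6,9,12,14,11,8,13,10]
j=4: A[4]=14 > 10 → no swap
j=5: A[5]=11 > 10 → no swap
j=6: A[6]=8 ≤ 10 → i=3, swap A[3],A[6] → [4,6,9,8,14,11,12,13,10]
j=7: A[7]=13 > 10 → no swap
final swap A[4],A[8] → [4,6,9,8,10,11,12,13,14]; return 4

[4,6,9,8,10,11,12,13,14]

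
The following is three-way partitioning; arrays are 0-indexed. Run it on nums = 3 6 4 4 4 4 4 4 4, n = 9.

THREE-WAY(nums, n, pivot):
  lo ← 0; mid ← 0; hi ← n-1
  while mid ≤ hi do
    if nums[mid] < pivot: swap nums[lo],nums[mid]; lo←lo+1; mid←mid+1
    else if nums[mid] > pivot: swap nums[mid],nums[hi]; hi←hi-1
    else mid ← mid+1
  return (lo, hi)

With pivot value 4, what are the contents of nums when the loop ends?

3 4 4 4 4 4 4 4 6

pivot = 4; lo=0, mid=0, hi=8
nums[mid]=3<4: swap nums[0],nums[0]; lo=1,mid=1 → 3 6 4 4 4 4 4 4 4
nums[mid]=6>4: swap nums[1],nums[8]; hi=7 → 3 4 4 4 4 4 4 4 6
nums[mid]=4=4: mid=2
nums[mid]=4=4: mid=3
nums[mid]=4=4: mid=4
nums[mid]=4=4: mid=5
nums[mid]=4=4: mid=6
nums[mid]=4=4: mid=7
nums[mid]=4=4: mid=8
end: lo=1, hi=7; nums = 3 4 4 4 4 4 4 4 6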